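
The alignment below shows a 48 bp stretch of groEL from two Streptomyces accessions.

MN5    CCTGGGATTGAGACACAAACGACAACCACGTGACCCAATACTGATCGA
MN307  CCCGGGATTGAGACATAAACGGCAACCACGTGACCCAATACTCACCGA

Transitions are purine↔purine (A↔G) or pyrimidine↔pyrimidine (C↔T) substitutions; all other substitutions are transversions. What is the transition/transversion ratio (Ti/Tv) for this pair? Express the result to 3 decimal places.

4.000

Differing sites — 3:T/C (Ti); 16:C/T (Ti); 22:A/G (Ti); 43:G/C (Tv); 45:T/C (Ti).
Of the 5 differences, 4 transitions and 1 transversion, so Ti/Tv = 4/1 = 4.000.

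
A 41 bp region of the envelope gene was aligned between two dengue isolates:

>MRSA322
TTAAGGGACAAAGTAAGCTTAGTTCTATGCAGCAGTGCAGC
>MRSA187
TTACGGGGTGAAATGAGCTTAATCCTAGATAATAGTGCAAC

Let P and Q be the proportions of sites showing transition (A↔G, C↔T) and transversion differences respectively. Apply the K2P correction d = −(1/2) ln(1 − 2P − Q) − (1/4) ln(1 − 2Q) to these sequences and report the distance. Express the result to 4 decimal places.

Mismatches occur at site 4 (A/C, transversion), site 8 (A/G, transition), site 9 (C/T, transition), site 10 (A/G, transition), site 13 (G/A, transition), site 15 (A/G, transition), site 22 (G/A, transition), site 24 (T/C, transition), site 28 (T/G, transversion), site 29 (G/A, transition), site 30 (C/T, transition), site 32 (G/A, transition), site 33 (C/T, transition), site 40 (G/A, transition).
Of the 14 differences, 12 transitions and 2 transversions over 41 sites: P = 12/41 = 0.292683, Q = 2/41 = 0.048780.
d = −0.5·ln(0.365854) − 0.25·ln(0.902440) = −0.5·(-1.005521) − 0.25·(-0.102653) = 0.5284.

0.5284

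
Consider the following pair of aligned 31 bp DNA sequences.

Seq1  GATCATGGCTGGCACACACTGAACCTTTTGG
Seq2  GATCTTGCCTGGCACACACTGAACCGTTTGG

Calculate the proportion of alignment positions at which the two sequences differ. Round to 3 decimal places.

The sequences differ at positions 5 (A/T), 8 (G/C), 26 (T/G).
There are 3 differences over 31 sites, so p = 3/31 = 0.097.

0.097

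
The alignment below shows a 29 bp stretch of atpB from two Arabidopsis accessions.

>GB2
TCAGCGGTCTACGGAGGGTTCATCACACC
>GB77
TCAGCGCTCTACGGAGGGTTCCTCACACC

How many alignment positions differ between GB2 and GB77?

2

Differing sites — 7:G/C; 22:A/C.
That gives 2 mismatches out of 29 aligned sites, so the Hamming distance is 2.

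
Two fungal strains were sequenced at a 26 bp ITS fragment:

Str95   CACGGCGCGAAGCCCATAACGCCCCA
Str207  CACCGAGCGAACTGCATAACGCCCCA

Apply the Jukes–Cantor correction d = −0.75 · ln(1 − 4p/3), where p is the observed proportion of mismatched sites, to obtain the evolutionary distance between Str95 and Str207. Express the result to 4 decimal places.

Differing sites — 4:G/C; 6:C/A; 12:G/C; 13:C/T; 14:C/G.
p = 5/26 = 0.192308.
d = −0.75 · ln(1 − (4/3)·0.192308) = −0.75 · ln(0.743589) = −0.75 · (-0.296267) = 0.2222.

0.2222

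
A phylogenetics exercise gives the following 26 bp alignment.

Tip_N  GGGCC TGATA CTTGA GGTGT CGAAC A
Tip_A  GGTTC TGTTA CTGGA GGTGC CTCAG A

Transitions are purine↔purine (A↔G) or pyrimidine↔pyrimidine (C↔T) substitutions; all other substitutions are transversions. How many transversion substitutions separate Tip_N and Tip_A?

6

Differing sites — 3:G/T (Tv); 4:C/T (Ti); 8:A/T (Tv); 13:T/G (Tv); 20:T/C (Ti); 22:G/T (Tv); 23:A/C (Tv); 25:C/G (Tv).
Of the 8 differences, 2 transitions and 6 transversions, so the answer is 6.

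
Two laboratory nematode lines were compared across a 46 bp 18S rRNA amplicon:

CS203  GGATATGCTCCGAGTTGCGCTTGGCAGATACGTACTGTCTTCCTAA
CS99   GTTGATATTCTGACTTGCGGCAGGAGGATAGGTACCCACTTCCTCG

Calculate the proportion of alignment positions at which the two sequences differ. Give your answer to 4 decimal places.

Mismatches occur at site 2 (G→T), site 3 (A→T), site 4 (T→G), site 7 (G→A), site 8 (C→T), site 11 (C→T), site 14 (G→C), site 20 (C→G), site 21 (T→C), site 22 (T→A), site 25 (C→A), site 26 (A→G), site 31 (C→G), site 36 (T→C), site 37 (G→C), site 38 (T→A), site 45 (A→C), site 46 (A→G).
There are 18 differences over 46 sites, so p = 18/46 = 0.3913.

0.3913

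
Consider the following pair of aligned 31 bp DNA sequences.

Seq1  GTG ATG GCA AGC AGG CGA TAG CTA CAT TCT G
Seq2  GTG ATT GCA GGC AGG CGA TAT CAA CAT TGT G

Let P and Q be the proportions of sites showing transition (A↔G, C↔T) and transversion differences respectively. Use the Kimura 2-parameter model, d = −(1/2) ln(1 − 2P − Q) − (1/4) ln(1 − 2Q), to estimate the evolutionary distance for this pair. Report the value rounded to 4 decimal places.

Mismatches occur at site 6 (G/T, transversion), site 10 (A/G, transition), site 21 (G/T, transversion), site 23 (T/A, transversion), site 29 (C/G, transversion).
Of the 5 differences, 1 transition and 4 transversions over 31 sites: P = 1/31 = 0.032258, Q = 4/31 = 0.129032.
d = −0.5·ln(0.806452) − 0.25·ln(0.741936) = −0.5·(-0.215111) − 0.25·(-0.298492) = 0.1822.

0.1822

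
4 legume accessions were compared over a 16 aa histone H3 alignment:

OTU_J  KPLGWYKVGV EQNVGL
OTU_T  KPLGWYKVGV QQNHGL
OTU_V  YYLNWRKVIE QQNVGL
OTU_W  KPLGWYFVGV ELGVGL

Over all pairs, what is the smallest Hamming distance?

Pairwise Hamming distances:
  OTU_J vs OTU_T: 2
  OTU_J vs OTU_V: 7
  OTU_J vs OTU_W: 3
  OTU_T vs OTU_V: 7
  OTU_T vs OTU_W: 5
  OTU_V vs OTU_W: 10
The smallest is 2, between OTU_J and OTU_T.

2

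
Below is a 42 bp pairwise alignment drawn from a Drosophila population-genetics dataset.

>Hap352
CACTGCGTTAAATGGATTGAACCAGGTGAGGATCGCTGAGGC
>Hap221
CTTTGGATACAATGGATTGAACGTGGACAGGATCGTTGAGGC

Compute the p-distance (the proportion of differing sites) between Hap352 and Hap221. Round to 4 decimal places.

0.2619

Mismatches occur at site 2 (A→T), site 3 (C→T), site 6 (C→G), site 7 (G→A), site 9 (T→A), site 10 (A→C), site 23 (C→G), site 24 (A→T), site 27 (T→A), site 28 (G→C), site 36 (C→T).
There are 11 differences over 42 sites, so p = 11/42 = 0.2619.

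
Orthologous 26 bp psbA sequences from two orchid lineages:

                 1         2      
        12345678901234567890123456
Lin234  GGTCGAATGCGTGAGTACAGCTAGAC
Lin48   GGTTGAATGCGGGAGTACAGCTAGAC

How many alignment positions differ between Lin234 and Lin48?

2

Mismatches occur at site 4 (C→T), site 12 (T→G).
That gives 2 mismatches out of 26 aligned sites, so the Hamming distance is 2.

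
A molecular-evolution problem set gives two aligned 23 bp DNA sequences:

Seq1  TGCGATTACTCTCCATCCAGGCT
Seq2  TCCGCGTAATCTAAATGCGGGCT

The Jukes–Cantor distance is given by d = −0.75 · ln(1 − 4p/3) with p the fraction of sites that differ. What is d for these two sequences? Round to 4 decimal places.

0.4674

Differing sites — 2:G/C; 5:A/C; 6:T/G; 9:C/A; 13:C/A; 14:C/A; 17:C/G; 19:A/G.
p = 8/23 = 0.347826.
d = −0.75 · ln(1 − (4/3)·0.347826) = −0.75 · ln(0.536232) = −0.75 · (-0.623188) = 0.4674.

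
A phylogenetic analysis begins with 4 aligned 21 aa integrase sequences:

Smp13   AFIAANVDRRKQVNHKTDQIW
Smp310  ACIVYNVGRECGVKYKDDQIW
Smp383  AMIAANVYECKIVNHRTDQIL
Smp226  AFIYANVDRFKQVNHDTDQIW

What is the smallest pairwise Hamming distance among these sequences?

Pairwise Hamming distances:
  Smp13 vs Smp310: 10
  Smp13 vs Smp383: 7
  Smp13 vs Smp226: 3
  Smp310 vs Smp383: 13
  Smp310 vs Smp226: 11
  Smp383 vs Smp226: 8
The smallest is 3, between Smp13 and Smp226.

3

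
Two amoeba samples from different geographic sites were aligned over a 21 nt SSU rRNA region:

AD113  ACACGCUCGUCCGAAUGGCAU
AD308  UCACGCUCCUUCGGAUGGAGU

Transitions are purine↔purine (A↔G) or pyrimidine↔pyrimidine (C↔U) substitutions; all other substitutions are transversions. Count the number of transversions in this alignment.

Mismatches occur at site 1 (A→U, transversion), site 9 (G→C, transversion), site 11 (C→U, transition), site 14 (A→G, transition), site 19 (C→A, transversion), site 20 (A→G, transition).
Of the 6 differences, 3 transitions and 3 transversions, so the answer is 3.

3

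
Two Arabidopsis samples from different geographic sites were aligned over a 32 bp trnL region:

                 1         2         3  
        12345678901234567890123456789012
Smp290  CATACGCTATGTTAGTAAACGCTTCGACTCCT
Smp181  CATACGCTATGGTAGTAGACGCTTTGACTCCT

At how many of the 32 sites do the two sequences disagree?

3

Mismatches occur at site 12 (T→G), site 18 (A→G), site 25 (C→T).
That gives 3 mismatches out of 32 aligned sites, so the Hamming distance is 3.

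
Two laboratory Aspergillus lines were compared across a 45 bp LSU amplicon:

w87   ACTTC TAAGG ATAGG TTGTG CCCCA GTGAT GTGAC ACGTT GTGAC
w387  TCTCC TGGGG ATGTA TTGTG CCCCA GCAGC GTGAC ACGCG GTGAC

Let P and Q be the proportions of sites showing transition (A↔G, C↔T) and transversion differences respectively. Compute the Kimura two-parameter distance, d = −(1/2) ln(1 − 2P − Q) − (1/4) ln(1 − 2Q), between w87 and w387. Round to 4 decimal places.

Mismatches occur at site 1 (A/T, transversion), site 4 (T/C, transition), site 7 (A/G, transition), site 8 (A/G, transition), site 13 (A/G, transition), site 14 (G/T, transversion), site 15 (G/A, transition), site 27 (T/C, transition), site 28 (G/A, transition), site 29 (A/G, transition), site 30 (T/C, transition), site 39 (T/C, transition), site 40 (T/G, transversion).
Of the 13 differences, 10 transitions and 3 transversions over 45 sites: P = 10/45 = 0.222222, Q = 3/45 = 0.066667.
d = −0.5·ln(0.488889) − 0.25·ln(0.866666) = −0.5·(-0.715620) − 0.25·(-0.143102) = 0.3936.

0.3936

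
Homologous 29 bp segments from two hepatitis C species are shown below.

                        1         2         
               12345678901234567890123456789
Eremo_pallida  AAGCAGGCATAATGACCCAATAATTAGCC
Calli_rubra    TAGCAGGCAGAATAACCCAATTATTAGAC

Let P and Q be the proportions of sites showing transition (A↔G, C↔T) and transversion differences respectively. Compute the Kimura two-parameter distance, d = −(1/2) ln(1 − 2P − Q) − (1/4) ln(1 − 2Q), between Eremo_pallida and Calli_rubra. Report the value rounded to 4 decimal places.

0.1966

The sequences differ at positions 1 (A/T, transversion), 10 (T/G, transversion), 14 (G/A, transition), 22 (A/T, transversion), 28 (C/A, transversion).
Of the 5 differences, 1 transition and 4 transversions over 29 sites: P = 1/29 = 0.034483, Q = 4/29 = 0.137931.
d = −0.5·ln(0.793103) − 0.25·ln(0.724138) = −0.5·(-0.231802) − 0.25·(-0.322773) = 0.1966.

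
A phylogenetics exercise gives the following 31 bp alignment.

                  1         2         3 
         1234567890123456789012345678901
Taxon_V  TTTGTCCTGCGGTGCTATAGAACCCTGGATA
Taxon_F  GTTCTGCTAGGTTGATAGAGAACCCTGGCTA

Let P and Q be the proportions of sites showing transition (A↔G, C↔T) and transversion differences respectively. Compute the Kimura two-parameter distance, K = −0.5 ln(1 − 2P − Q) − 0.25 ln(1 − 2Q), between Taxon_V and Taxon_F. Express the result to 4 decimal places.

0.3762

Mismatches occur at site 1 (T/G, transversion), site 4 (G/C, transversion), site 6 (C/G, transversion), site 9 (G/A, transition), site 10 (C/G, transversion), site 12 (G/T, transversion), site 15 (C/A, transversion), site 18 (T/G, transversion), site 29 (A/C, transversion).
Of the 9 differences, 1 transition and 8 transversions over 31 sites: P = 1/31 = 0.032258, Q = 8/31 = 0.258065.
d = −0.5·ln(0.677419) − 0.25·ln(0.483870) = −0.5·(-0.389465) − 0.25·(-0.725939) = 0.3762.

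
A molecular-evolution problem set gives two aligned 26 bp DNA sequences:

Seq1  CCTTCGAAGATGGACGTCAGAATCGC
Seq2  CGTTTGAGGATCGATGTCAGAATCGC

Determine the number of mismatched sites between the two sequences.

5

The sequences differ at positions 2 (C/G), 5 (C/T), 8 (A/G), 12 (G/C), 15 (C/T).
That gives 5 mismatches out of 26 aligned sites, so the Hamming distance is 5.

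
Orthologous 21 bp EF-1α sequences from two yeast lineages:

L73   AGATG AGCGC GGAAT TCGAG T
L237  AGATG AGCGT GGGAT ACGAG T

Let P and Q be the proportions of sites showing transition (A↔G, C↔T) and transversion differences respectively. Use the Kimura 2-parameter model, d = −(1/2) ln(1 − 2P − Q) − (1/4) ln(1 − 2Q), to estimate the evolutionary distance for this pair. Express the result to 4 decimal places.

0.1610

Differing sites — 10:C/T (Ti); 13:A/G (Ti); 16:T/A (Tv).
Of the 3 differences, 2 transitions and 1 transversion over 21 sites: P = 2/21 = 0.095238, Q = 1/21 = 0.047619.
d = −0.5·ln(0.761905) − 0.25·ln(0.904762) = −0.5·(-0.271933) − 0.25·(-0.100083) = 0.1610.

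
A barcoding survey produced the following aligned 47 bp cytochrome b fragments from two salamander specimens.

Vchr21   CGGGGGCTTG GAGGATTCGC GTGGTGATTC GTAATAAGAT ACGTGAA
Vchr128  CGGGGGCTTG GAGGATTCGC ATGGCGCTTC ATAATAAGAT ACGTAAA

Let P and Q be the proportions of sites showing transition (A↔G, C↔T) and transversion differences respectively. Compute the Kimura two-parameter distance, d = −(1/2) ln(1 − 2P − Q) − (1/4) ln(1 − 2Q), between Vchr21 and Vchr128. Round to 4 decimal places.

0.1172

Mismatches occur at site 21 (G↔A, transition), site 25 (T↔C, transition), site 27 (A↔C, transversion), site 31 (G↔A, transition), site 45 (G↔A, transition).
Of the 5 differences, 4 transitions and 1 transversion over 47 sites: P = 4/47 = 0.085106, Q = 1/47 = 0.021277.
d = −0.5·ln(0.808511) − 0.25·ln(0.957446) = −0.5·(-0.212561) − 0.25·(-0.043486) = 0.1172.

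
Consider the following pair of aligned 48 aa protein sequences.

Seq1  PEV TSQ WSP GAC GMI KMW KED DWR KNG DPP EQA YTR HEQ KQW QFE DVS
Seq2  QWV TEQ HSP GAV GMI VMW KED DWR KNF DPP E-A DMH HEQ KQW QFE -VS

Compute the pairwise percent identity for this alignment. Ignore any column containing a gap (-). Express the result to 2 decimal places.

78.26%

Excluding the 2 gap columns leaves 46 comparable sites.
The sequences differ at positions 1 (P/Q), 2 (E/W), 5 (S/E), 7 (W/H), 12 (C/V), 16 (K/V), 27 (G/F), 34 (Y/D), 35 (T/M), 36 (R/H).
36 of the 46 comparable sites match, so the percent identity is 36/46 × 100 = 78.26%.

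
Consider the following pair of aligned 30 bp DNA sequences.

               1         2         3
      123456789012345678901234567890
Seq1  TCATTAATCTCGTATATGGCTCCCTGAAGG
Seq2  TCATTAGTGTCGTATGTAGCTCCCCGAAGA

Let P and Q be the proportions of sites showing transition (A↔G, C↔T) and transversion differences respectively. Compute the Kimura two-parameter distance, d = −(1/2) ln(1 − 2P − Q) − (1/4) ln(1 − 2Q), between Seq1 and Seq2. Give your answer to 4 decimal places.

0.2456

The sequences differ at positions 7 (A/G, transition), 9 (C/G, transversion), 16 (A/G, transition), 18 (G/A, transition), 25 (T/C, transition), 30 (G/A, transition).
Of the 6 differences, 5 transitions and 1 transversion over 30 sites: P = 5/30 = 0.166667, Q = 1/30 = 0.033333.
d = −0.5·ln(0.633333) − 0.25·ln(0.933334) = −0.5·(-0.456759) − 0.25·(-0.068992) = 0.2456.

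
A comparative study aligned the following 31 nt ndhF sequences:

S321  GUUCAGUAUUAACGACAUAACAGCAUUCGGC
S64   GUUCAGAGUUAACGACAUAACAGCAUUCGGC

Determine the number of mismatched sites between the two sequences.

2

Differing sites — 7:U/A; 8:A/G.
That gives 2 mismatches out of 31 aligned sites, so the Hamming distance is 2.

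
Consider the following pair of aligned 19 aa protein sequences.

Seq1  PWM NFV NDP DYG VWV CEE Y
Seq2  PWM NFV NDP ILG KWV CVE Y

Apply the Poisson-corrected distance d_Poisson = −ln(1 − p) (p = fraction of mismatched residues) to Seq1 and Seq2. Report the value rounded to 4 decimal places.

Mismatches occur at site 10 (D→I), site 11 (Y→L), site 13 (V→K), site 17 (E→V).
p = 4/19 = 0.210526.
d = −ln(1 − 0.210526) = −ln(0.789474) = 0.2364.

0.2364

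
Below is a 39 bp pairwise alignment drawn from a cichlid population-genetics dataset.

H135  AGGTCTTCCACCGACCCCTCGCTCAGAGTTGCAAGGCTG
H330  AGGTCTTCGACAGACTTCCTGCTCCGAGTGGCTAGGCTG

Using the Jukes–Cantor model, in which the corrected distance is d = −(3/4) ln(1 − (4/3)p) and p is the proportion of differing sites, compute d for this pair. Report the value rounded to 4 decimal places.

The sequences differ at positions 9 (C/G), 12 (C/A), 16 (C/T), 17 (C/T), 19 (T/C), 20 (C/T), 25 (A/C), 30 (T/G), 33 (A/T).
p = 9/39 = 0.230769.
d = −0.75 · ln(1 − (4/3)·0.230769) = −0.75 · ln(0.692308) = −0.75 · (-0.367724) = 0.2758.

0.2758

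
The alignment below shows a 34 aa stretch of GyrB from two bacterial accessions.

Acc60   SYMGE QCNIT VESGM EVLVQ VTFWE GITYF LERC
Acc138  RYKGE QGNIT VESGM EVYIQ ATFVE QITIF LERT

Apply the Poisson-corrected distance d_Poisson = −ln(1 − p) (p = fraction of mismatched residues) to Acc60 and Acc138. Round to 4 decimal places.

The sequences differ at positions 1 (S/R), 3 (M/K), 7 (C/G), 18 (L/Y), 19 (V/I), 21 (V/A), 24 (W/V), 26 (G/Q), 29 (Y/I), 34 (C/T).
p = 10/34 = 0.294118.
d = −ln(1 − 0.294118) = −ln(0.705882) = 0.3483.

0.3483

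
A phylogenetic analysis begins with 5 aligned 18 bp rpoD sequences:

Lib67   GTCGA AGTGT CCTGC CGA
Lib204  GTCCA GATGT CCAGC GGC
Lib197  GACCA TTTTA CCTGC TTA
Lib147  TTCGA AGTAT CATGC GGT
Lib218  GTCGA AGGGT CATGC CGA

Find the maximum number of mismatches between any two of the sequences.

11

Pairwise Hamming distances:
  Lib67 vs Lib204: 6
  Lib67 vs Lib197: 8
  Lib67 vs Lib147: 5
  Lib67 vs Lib218: 2
  Lib204 vs Lib197: 9
  Lib204 vs Lib147: 8
  Lib204 vs Lib218: 8
  Lib197 vs Lib147: 11
  Lib197 vs Lib218: 10
  Lib147 vs Lib218: 5
The largest is 11, between Lib197 and Lib147.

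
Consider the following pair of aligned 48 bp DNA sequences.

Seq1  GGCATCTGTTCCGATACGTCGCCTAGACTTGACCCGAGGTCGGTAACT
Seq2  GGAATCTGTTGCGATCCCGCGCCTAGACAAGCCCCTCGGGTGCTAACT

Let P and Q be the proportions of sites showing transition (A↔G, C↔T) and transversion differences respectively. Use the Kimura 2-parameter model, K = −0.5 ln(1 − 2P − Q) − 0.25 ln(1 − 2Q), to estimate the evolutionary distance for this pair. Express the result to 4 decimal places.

0.3457

Mismatches occur at site 3 (C/A, transversion), site 11 (C/G, transversion), site 16 (A/C, transversion), site 18 (G/C, transversion), site 19 (T/G, transversion), site 29 (T/A, transversion), site 30 (T/A, transversion), site 32 (A/C, transversion), site 36 (G/T, transversion), site 37 (A/C, transversion), site 40 (T/G, transversion), site 41 (C/T, transition), site 43 (G/C, transversion).
Of the 13 differences, 1 transition and 12 transversions over 48 sites: P = 1/48 = 0.020833, Q = 12/48 = 0.250000.
d = −0.5·ln(0.708334) − 0.25·ln(0.500000) = −0.5·(-0.344840) − 0.25·(-0.693147) = 0.3457.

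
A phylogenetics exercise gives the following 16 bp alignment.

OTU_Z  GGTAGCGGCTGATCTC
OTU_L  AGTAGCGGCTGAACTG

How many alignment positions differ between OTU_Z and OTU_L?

3

Mismatches occur at site 1 (G↔A), site 13 (T↔A), site 16 (C↔G).
That gives 3 mismatches out of 16 aligned sites, so the Hamming distance is 3.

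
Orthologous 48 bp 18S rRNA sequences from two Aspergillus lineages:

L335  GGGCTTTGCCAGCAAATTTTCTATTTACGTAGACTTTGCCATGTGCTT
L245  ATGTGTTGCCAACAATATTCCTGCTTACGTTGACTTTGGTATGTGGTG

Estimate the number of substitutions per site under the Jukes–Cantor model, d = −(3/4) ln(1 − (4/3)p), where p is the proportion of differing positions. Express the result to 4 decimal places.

Mismatches occur at site 1 (G→A), site 2 (G→T), site 4 (C→T), site 5 (T→G), site 12 (G→A), site 16 (A→T), site 17 (T→A), site 20 (T→C), site 23 (A→G), site 24 (T→C), site 31 (A→T), site 39 (C→G), site 40 (C→T), site 46 (C→G), site 48 (T→G).
p = 15/48 = 0.312500.
d = −0.75 · ln(1 − (4/3)·0.312500) = −0.75 · ln(0.583333) = −0.75 · (-0.538997) = 0.4042.

0.4042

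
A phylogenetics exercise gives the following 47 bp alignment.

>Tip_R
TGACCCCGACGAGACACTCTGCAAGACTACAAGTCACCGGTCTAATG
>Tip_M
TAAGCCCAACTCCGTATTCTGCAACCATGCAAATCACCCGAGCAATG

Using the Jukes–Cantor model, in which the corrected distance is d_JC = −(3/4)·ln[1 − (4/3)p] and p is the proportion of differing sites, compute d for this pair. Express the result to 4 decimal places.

0.5360

Mismatches occur at site 2 (G↔A), site 4 (C↔G), site 8 (G↔A), site 11 (G↔T), site 12 (A↔C), site 13 (G↔C), site 14 (A↔G), site 15 (C↔T), site 17 (C↔T), site 25 (G↔C), site 26 (A↔C), site 27 (C↔A), site 29 (A↔G), site 33 (G↔A), site 39 (G↔C), site 41 (T↔A), site 42 (C↔G), site 43 (T↔C).
p = 18/47 = 0.382979.
d = −0.75 · ln(1 − (4/3)·0.382979) = −0.75 · ln(0.489361) = −0.75 · (-0.714655) = 0.5360.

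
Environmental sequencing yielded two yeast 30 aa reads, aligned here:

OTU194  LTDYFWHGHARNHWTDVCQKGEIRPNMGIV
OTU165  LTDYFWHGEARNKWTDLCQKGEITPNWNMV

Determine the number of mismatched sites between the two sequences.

7

Mismatches occur at site 9 (H→E), site 13 (H→K), site 17 (V→L), site 24 (R→T), site 27 (M→W), site 28 (G→N), site 29 (I→M).
That gives 7 mismatches out of 30 aligned sites, so the Hamming distance is 7.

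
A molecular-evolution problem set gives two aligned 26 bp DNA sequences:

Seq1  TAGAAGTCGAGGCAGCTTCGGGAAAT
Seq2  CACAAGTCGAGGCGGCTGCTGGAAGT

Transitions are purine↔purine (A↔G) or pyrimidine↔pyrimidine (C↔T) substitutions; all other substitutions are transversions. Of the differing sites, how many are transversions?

Differing sites — 1:T/C (Ti); 3:G/C (Tv); 14:A/G (Ti); 18:T/G (Tv); 20:G/T (Tv); 25:A/G (Ti).
Of the 6 differences, 3 transitions and 3 transversions, so the answer is 3.

3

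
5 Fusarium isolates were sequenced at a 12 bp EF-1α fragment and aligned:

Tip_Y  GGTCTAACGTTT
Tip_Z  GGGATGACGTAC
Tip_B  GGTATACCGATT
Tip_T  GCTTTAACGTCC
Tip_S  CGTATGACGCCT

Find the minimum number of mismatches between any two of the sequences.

3

Pairwise Hamming distances:
  Tip_Y vs Tip_Z: 5
  Tip_Y vs Tip_B: 3
  Tip_Y vs Tip_T: 4
  Tip_Y vs Tip_S: 5
  Tip_Z vs Tip_B: 6
  Tip_Z vs Tip_T: 5
  Tip_Z vs Tip_S: 5
  Tip_B vs Tip_T: 6
  Tip_B vs Tip_S: 5
  Tip_T vs Tip_S: 6
The smallest is 3, between Tip_Y and Tip_B.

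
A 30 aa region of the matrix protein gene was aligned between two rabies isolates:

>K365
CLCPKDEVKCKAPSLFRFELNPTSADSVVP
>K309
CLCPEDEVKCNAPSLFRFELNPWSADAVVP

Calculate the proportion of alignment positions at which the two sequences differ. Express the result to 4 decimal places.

Mismatches occur at site 5 (K↔E), site 11 (K↔N), site 23 (T↔W), site 27 (S↔A).
There are 4 differences over 30 sites, so p = 4/30 = 0.1333.

0.1333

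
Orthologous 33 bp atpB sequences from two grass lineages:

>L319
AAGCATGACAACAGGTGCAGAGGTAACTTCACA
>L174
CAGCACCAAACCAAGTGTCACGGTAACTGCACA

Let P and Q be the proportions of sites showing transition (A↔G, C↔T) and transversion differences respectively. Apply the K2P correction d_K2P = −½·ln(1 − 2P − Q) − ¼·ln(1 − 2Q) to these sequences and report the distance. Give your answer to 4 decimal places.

The sequences differ at positions 1 (A/C, transversion), 6 (T/C, transition), 7 (G/C, transversion), 9 (C/A, transversion), 11 (A/C, transversion), 14 (G/A, transition), 18 (C/T, transition), 19 (A/C, transversion), 20 (G/A, transition), 21 (A/C, transversion), 29 (T/G, transversion).
Of the 11 differences, 4 transitions and 7 transversions over 33 sites: P = 4/33 = 0.121212, Q = 7/33 = 0.212121.
d = −0.5·ln(0.545455) − 0.25·ln(0.575758) = −0.5·(-0.606135) − 0.25·(-0.552068) = 0.4411.

0.4411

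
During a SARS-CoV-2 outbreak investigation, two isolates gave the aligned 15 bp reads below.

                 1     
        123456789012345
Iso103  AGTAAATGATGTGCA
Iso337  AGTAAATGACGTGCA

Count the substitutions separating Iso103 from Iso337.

Differing sites — 10:T/C.
That gives 1 mismatch out of 15 aligned sites, so the Hamming distance is 1.

1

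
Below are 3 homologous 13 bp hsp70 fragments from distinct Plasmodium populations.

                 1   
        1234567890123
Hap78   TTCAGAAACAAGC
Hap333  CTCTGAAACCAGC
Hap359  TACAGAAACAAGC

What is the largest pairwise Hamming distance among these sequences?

Pairwise Hamming distances:
  Hap78 vs Hap333: 3
  Hap78 vs Hap359: 1
  Hap333 vs Hap359: 4
The largest is 4, between Hap333 and Hap359.

4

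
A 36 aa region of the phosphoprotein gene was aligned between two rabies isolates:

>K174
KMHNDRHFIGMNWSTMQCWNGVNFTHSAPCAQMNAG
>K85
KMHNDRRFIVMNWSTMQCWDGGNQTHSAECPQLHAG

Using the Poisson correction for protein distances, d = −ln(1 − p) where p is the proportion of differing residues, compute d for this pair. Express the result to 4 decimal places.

Mismatches occur at site 7 (H→R), site 10 (G→V), site 20 (N→D), site 22 (V→G), site 24 (F→Q), site 29 (P→E), site 31 (A→P), site 33 (M→L), site 34 (N→H).
p = 9/36 = 0.250000.
d = −ln(1 − 0.250000) = −ln(0.750000) = 0.2877.

0.2877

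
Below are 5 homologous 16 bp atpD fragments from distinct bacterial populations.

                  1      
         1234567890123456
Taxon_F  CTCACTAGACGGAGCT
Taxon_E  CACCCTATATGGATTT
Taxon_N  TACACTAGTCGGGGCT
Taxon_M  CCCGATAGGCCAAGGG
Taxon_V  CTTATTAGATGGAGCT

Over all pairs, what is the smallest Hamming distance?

Pairwise Hamming distances:
  Taxon_F vs Taxon_E: 6
  Taxon_F vs Taxon_N: 4
  Taxon_F vs Taxon_M: 8
  Taxon_F vs Taxon_V: 3
  Taxon_E vs Taxon_N: 8
  Taxon_E vs Taxon_M: 11
  Taxon_E vs Taxon_V: 7
  Taxon_N vs Taxon_M: 10
  Taxon_N vs Taxon_V: 7
  Taxon_M vs Taxon_V: 10
The smallest is 3, between Taxon_F and Taxon_V.

3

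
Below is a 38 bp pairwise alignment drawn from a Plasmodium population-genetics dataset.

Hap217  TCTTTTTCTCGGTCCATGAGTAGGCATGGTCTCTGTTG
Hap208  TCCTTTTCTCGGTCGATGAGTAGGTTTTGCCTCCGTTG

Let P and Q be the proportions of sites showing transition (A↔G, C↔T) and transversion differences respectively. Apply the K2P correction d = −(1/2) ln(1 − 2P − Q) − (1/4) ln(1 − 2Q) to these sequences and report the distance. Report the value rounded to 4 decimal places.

0.2138

The sequences differ at positions 3 (T/C, transition), 15 (C/G, transversion), 25 (C/T, transition), 26 (A/T, transversion), 28 (G/T, transversion), 30 (T/C, transition), 34 (T/C, transition).
Of the 7 differences, 4 transitions and 3 transversions over 38 sites: P = 4/38 = 0.105263, Q = 3/38 = 0.078947.
d = −0.5·ln(0.710527) − 0.25·ln(0.842106) = −0.5·(-0.341748) − 0.25·(-0.171849) = 0.2138.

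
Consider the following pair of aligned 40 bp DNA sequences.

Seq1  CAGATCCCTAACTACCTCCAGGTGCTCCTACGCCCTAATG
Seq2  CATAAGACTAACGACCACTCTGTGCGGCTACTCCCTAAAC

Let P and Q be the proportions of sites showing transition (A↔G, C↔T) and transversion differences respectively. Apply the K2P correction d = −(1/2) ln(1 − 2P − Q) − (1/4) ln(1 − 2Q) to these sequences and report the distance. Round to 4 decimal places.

The sequences differ at positions 3 (G/T, transversion), 5 (T/A, transversion), 6 (C/G, transversion), 7 (C/A, transversion), 13 (T/G, transversion), 17 (T/A, transversion), 19 (C/T, transition), 20 (A/C, transversion), 21 (G/T, transversion), 26 (T/G, transversion), 27 (C/G, transversion), 32 (G/T, transversion), 39 (T/A, transversion), 40 (G/C, transversion).
Of the 14 differences, 1 transition and 13 transversions over 40 sites: P = 1/40 = 0.025000, Q = 13/40 = 0.325000.
d = −0.5·ln(0.625000) − 0.25·ln(0.350000) = −0.5·(-0.470004) − 0.25·(-1.049822) = 0.4975.

0.4975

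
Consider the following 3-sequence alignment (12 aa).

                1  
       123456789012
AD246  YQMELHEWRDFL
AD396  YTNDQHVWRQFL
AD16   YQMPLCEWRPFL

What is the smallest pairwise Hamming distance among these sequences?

3

Pairwise Hamming distances:
  AD246 vs AD396: 6
  AD246 vs AD16: 3
  AD396 vs AD16: 7
The smallest is 3, between AD246 and AD16.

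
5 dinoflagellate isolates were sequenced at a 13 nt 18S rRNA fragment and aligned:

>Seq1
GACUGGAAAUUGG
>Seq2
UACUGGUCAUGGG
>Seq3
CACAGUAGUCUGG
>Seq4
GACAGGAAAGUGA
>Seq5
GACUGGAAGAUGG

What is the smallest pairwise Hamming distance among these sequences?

2

Pairwise Hamming distances:
  Seq1 vs Seq2: 4
  Seq1 vs Seq3: 6
  Seq1 vs Seq4: 3
  Seq1 vs Seq5: 2
  Seq2 vs Seq3: 8
  Seq2 vs Seq4: 7
  Seq2 vs Seq5: 6
  Seq3 vs Seq4: 6
  Seq3 vs Seq5: 6
  Seq4 vs Seq5: 4
The smallest is 2, between Seq1 and Seq5.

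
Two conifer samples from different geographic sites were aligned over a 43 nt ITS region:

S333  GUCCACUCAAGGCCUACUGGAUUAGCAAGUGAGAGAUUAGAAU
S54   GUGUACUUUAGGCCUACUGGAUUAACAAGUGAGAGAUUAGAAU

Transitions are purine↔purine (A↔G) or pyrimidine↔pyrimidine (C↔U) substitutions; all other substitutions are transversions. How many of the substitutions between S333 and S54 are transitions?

Mismatches occur at site 3 (C/G, transversion), site 4 (C/U, transition), site 8 (C/U, transition), site 9 (A/U, transversion), site 25 (G/A, transition).
Of the 5 differences, 3 transitions and 2 transversions, so the answer is 3.

3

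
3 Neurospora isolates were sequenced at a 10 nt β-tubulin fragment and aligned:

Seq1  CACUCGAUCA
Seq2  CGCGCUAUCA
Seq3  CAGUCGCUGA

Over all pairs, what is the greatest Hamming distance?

Pairwise Hamming distances:
  Seq1 vs Seq2: 3
  Seq1 vs Seq3: 3
  Seq2 vs Seq3: 6
The largest is 6, between Seq2 and Seq3.

6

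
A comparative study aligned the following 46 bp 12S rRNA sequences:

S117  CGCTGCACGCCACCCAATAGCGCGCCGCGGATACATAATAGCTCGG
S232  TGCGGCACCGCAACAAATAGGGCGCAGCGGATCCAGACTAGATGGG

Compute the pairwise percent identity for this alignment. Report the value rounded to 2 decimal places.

Differing sites — 1:C/T; 4:T/G; 9:G/C; 10:C/G; 13:C/A; 15:C/A; 21:C/G; 26:C/A; 33:A/C; 36:T/G; 38:A/C; 42:C/A; 44:C/G.
33 of the 46 sites match, so the percent identity is 33/46 × 100 = 71.74%.

71.74%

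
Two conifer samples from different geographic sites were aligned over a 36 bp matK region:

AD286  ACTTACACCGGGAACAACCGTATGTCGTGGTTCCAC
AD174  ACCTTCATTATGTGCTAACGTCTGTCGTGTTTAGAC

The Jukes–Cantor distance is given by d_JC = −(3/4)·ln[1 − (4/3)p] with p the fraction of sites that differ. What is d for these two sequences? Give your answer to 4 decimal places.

0.5482

The sequences differ at positions 3 (T/C), 5 (A/T), 8 (C/T), 9 (C/T), 10 (G/A), 11 (G/T), 13 (A/T), 14 (A/G), 16 (A/T), 18 (C/A), 22 (A/C), 30 (G/T), 33 (C/A), 34 (C/G).
p = 14/36 = 0.388889.
d = −0.75 · ln(1 − (4/3)·0.388889) = −0.75 · ln(0.481481) = −0.75 · (-0.730889) = 0.5482.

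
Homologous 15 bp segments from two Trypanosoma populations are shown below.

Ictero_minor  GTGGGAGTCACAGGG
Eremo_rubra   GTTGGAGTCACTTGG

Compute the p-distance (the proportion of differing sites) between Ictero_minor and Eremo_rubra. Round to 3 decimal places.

0.200

The sequences differ at positions 3 (G/T), 12 (A/T), 13 (G/T).
There are 3 differences over 15 sites, so p = 3/15 = 0.200.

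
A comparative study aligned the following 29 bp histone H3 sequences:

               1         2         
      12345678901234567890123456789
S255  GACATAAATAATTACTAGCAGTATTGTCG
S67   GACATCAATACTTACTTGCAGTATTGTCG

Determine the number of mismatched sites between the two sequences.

The sequences differ at positions 6 (A/C), 11 (A/C), 17 (A/T).
That gives 3 mismatches out of 29 aligned sites, so the Hamming distance is 3.

3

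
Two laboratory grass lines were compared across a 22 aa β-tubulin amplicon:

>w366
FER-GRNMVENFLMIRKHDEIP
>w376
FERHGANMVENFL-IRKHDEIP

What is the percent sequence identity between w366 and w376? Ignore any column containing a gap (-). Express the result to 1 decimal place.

Excluding the 2 gap columns leaves 20 comparable sites.
Differing sites — 6:R/A.
19 of the 20 comparable sites match, so the percent identity is 19/20 × 100 = 95.0%.

95.0%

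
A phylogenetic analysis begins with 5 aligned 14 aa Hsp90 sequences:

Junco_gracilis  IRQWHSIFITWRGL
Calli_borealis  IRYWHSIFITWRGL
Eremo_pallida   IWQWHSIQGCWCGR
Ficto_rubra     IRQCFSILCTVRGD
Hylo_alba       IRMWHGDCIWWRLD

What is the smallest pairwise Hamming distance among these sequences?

Pairwise Hamming distances:
  Junco_gracilis vs Calli_borealis: 1
  Junco_gracilis vs Eremo_pallida: 6
  Junco_gracilis vs Ficto_rubra: 6
  Junco_gracilis vs Hylo_alba: 7
  Calli_borealis vs Eremo_pallida: 7
  Calli_borealis vs Ficto_rubra: 7
  Calli_borealis vs Hylo_alba: 7
  Eremo_pallida vs Ficto_rubra: 9
  Eremo_pallida vs Hylo_alba: 10
  Ficto_rubra vs Hylo_alba: 10
The smallest is 1, between Junco_gracilis and Calli_borealis.

1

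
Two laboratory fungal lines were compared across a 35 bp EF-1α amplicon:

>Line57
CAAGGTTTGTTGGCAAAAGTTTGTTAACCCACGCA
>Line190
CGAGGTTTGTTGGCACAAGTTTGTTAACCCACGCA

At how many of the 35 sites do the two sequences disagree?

2

Mismatches occur at site 2 (A↔G), site 16 (A↔C).
That gives 2 mismatches out of 35 aligned sites, so the Hamming distance is 2.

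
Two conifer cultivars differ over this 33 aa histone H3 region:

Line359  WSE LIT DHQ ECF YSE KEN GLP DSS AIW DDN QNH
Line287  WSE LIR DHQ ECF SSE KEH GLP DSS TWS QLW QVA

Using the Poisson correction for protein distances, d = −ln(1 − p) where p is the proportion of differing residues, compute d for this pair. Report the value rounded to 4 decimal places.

Mismatches occur at site 6 (T→R), site 13 (Y→S), site 18 (N→H), site 25 (A→T), site 26 (I→W), site 27 (W→S), site 28 (D→Q), site 29 (D→L), site 30 (N→W), site 32 (N→V), site 33 (H→A).
p = 11/33 = 0.333333.
d = −ln(1 − 0.333333) = −ln(0.666667) = 0.4055.

0.4055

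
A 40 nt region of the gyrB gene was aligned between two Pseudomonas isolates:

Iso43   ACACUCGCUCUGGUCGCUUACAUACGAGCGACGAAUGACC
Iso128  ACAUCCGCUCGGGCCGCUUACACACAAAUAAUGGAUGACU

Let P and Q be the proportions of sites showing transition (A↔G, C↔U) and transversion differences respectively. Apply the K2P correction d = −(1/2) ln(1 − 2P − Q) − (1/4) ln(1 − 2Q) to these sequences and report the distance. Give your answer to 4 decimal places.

0.4407

Differing sites — 4:C/U (Ti); 5:U/C (Ti); 11:U/G (Tv); 14:U/C (Ti); 23:U/C (Ti); 26:G/A (Ti); 28:G/A (Ti); 29:C/U (Ti); 30:G/A (Ti); 32:C/U (Ti); 34:A/G (Ti); 40:C/U (Ti).
Of the 12 differences, 11 transitions and 1 transversion over 40 sites: P = 11/40 = 0.275000, Q = 1/40 = 0.025000.
d = −0.5·ln(0.425000) − 0.25·ln(0.950000) = −0.5·(-0.855666) − 0.25·(-0.051293) = 0.4407.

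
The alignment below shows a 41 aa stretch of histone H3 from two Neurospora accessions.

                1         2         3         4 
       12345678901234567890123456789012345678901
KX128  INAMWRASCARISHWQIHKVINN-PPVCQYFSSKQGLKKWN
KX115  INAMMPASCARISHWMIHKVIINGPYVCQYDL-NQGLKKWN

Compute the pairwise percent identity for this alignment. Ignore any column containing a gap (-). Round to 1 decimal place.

Excluding the 2 gap columns leaves 39 comparable sites.
Mismatches occur at site 5 (W/M), site 6 (R/P), site 16 (Q/M), site 22 (N/I), site 26 (P/Y), site 31 (F/D), site 32 (S/L), site 34 (K/N).
31 of the 39 comparable sites match, so the percent identity is 31/39 × 100 = 79.5%.

79.5%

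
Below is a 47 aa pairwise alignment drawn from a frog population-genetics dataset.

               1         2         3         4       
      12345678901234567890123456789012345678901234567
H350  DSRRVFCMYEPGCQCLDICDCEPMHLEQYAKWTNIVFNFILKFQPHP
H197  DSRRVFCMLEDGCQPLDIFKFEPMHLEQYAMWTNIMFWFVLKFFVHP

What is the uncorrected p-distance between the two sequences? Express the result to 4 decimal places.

0.2553

Differing sites — 9:Y/L; 11:P/D; 15:C/P; 19:C/F; 20:D/K; 21:C/F; 31:K/M; 36:V/M; 38:N/W; 40:I/V; 44:Q/F; 45:P/V.
There are 12 differences over 47 sites, so p = 12/47 = 0.2553.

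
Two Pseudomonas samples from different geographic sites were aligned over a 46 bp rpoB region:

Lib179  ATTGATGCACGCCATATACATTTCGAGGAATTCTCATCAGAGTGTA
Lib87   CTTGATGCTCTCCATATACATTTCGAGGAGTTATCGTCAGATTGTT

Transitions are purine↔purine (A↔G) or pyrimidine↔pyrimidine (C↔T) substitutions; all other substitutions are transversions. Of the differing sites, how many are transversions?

6

The sequences differ at positions 1 (A/C, transversion), 9 (A/T, transversion), 11 (G/T, transversion), 30 (A/G, transition), 33 (C/A, transversion), 36 (A/G, transition), 42 (G/T, transversion), 46 (A/T, transversion).
Of the 8 differences, 2 transitions and 6 transversions, so the answer is 6.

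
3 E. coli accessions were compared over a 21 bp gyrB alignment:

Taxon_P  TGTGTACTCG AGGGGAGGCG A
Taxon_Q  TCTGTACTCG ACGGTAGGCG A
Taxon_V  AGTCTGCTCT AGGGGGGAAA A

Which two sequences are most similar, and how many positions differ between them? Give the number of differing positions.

Pairwise Hamming distances:
  Taxon_P vs Taxon_Q: 3
  Taxon_P vs Taxon_V: 8
  Taxon_Q vs Taxon_V: 11
The smallest is 3, between Taxon_P and Taxon_Q.

3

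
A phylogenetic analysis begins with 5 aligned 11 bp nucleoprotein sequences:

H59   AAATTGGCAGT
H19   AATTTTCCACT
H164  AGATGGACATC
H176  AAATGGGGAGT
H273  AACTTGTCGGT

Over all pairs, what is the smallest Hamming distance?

Pairwise Hamming distances:
  H59 vs H19: 4
  H59 vs H164: 5
  H59 vs H176: 2
  H59 vs H273: 3
  H19 vs H164: 7
  H19 vs H176: 6
  H19 vs H273: 5
  H164 vs H176: 5
  H164 vs H273: 7
  H176 vs H273: 5
The smallest is 2, between H59 and H176.

2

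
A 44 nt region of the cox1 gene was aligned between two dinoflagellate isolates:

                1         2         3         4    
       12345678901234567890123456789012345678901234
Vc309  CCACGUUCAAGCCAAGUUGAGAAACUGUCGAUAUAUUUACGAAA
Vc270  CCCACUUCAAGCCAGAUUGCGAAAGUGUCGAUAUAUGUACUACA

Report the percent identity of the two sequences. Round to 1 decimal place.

77.3%

Mismatches occur at site 3 (A/C), site 4 (C/A), site 5 (G/C), site 15 (A/G), site 16 (G/A), site 20 (A/C), site 25 (C/G), site 37 (U/G), site 41 (G/U), site 43 (A/C).
34 of the 44 sites match, so the percent identity is 34/44 × 100 = 77.3%.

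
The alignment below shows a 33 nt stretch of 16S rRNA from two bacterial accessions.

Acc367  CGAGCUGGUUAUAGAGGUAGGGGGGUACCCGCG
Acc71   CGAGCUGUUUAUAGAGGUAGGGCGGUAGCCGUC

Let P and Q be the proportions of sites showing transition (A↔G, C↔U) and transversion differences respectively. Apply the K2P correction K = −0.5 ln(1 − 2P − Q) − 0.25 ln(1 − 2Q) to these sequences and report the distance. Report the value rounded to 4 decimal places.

Mismatches occur at site 8 (G/U, transversion), site 23 (G/C, transversion), site 28 (C/G, transversion), site 32 (C/U, transition), site 33 (G/C, transversion).
Of the 5 differences, 1 transition and 4 transversions over 33 sites: P = 1/33 = 0.030303, Q = 4/33 = 0.121212.
d = −0.5·ln(0.818182) − 0.25·ln(0.757576) = −0.5·(-0.200670) − 0.25·(-0.277631) = 0.1697.

0.1697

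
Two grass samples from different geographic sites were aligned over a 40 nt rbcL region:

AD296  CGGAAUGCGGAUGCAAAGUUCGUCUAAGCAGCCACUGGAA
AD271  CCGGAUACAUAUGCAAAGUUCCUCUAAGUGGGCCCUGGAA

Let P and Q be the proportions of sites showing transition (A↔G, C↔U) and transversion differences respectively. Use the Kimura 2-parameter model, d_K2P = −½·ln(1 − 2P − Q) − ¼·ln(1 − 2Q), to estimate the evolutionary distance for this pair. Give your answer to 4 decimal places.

The sequences differ at positions 2 (G/C, transversion), 4 (A/G, transition), 7 (G/A, transition), 9 (G/A, transition), 10 (G/U, transversion), 22 (G/C, transversion), 29 (C/U, transition), 30 (A/G, transition), 32 (C/G, transversion), 34 (A/C, transversion).
Of the 10 differences, 5 transitions and 5 transversions over 40 sites: P = 5/40 = 0.125000, Q = 5/40 = 0.125000.
d = −0.5·ln(0.625000) − 0.25·ln(0.750000) = −0.5·(-0.470004) − 0.25·(-0.287682) = 0.3069.

0.3069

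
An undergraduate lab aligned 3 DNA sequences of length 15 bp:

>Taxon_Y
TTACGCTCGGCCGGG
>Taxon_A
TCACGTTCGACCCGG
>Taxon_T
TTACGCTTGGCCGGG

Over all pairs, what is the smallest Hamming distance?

Pairwise Hamming distances:
  Taxon_Y vs Taxon_A: 4
  Taxon_Y vs Taxon_T: 1
  Taxon_A vs Taxon_T: 5
The smallest is 1, between Taxon_Y and Taxon_T.

1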